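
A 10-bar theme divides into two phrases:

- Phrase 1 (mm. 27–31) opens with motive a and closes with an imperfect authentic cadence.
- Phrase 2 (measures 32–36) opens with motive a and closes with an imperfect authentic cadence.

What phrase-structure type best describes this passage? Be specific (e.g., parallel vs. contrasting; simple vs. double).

Both phrases have the same opening (a) and the same cadence (imperfect authentic cadence): the second is a restatement, not a consequent, so this is a repeated phrase rather than a period.

repeated phrase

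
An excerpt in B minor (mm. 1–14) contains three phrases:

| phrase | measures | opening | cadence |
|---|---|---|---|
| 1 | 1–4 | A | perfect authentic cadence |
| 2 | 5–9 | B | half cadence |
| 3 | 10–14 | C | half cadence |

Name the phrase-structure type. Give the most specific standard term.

phrase group

The final phrase closes with a half cadence, which is not stronger than the preceding half cadence; the 3 phrases lack an overall antecedent–consequent design and so form a phrase group.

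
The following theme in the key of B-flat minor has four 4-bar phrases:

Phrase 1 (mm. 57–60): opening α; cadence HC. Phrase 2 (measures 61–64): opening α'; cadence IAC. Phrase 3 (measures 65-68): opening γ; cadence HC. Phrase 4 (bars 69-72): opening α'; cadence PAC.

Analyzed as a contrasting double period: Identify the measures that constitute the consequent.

In a double period the four phrases pair into a large antecedent (phrases 1–2, ending imperfect authentic cadence) and a large consequent (phrases 3–4, ending perfect authentic cadence). The consequent spans measures 65–72.

measures 65–72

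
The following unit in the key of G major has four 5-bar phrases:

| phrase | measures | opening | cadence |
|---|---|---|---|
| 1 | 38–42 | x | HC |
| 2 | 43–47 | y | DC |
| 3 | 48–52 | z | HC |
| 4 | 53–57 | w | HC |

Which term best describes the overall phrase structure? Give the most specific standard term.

phrase group

Phrase 4 ends with a half cadence, no stronger than phrase 2's deceptive cadence, so the four phrases do not form a double period; nor do phrases 3–4 duplicate 1–2, so it is not a repeated period. With no phrase reaching a conclusive cadence, the passage is a phrase group.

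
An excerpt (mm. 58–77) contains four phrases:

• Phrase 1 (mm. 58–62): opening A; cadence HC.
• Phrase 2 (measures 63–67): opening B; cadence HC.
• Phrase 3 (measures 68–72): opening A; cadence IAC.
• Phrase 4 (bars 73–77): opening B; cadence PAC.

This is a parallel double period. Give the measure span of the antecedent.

In a double period the first pair of phrases (ending half cadence) is the large antecedent and the second pair (ending perfect authentic cadence) is the large consequent; the antecedent is measures 58–67.

measures 58–67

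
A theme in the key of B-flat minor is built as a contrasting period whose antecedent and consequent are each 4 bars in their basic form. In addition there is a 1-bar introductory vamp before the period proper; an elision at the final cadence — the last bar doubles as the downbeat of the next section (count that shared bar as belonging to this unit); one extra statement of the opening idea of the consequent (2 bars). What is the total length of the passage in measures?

Basic contrasting period: 4 + 4 = 8 bars.
8 (basic form) + 1 (introduction) + 2 (extra statement) = 11.
The elision shares a bar with the next section but does not change this unit's count.

11 measures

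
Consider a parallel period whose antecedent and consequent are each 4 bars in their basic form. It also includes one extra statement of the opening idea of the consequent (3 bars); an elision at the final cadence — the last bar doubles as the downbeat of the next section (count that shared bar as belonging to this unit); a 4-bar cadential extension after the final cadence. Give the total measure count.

Basic parallel period: 4 + 4 = 8 bars.
8 (basic form) + 3 (extra statement) + 4 (cadential extension) = 15.
The elision shares a bar with the next section but does not change this unit's count.

15 measures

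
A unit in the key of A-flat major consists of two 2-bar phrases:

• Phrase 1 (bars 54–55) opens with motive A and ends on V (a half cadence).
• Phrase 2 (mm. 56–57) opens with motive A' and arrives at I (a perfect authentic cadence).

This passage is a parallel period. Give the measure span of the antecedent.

measures 54–55

The antecedent is the phrase ending with the weaker cadence (half cadence, phrase 1) and the consequent the one ending more conclusively (perfect authentic cadence, phrase 2); the antecedent is bars 54–55.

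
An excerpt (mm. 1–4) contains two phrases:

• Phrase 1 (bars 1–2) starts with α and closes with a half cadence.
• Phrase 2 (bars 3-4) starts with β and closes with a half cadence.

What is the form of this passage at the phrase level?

The second phrase closes with a half cadence, which is not stronger than the first phrase's half cadence; without a weak→strong cadential pair there is no antecedent–consequent relationship, so this is a phrase group rather than a period.

phrase group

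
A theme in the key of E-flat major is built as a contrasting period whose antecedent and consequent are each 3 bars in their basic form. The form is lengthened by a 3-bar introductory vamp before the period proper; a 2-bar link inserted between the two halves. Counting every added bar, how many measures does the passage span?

11 measures

Basic contrasting period: 3 + 3 = 6 bars.
6 (basic form) + 3 (introduction) + 2 (link) = 11.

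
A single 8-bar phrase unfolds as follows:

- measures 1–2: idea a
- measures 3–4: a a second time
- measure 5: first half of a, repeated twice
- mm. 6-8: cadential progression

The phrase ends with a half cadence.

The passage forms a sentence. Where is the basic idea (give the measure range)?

measures 1–2

The presentation of a sentence is the basic idea (mm. 1-2) plus its repetition (mm. 3-4); the basic idea is therefore mm. 1–2.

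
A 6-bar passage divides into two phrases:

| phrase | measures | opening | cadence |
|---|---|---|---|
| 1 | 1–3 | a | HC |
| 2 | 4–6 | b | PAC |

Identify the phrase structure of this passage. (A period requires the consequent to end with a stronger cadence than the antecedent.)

contrasting period

Phrase 1 ends with a half cadence (weaker) and phrase 2 with a perfect authentic cadence (stronger): antecedent + consequent = a period.
The two phrases open with different material (a / b), so the period is contrasting.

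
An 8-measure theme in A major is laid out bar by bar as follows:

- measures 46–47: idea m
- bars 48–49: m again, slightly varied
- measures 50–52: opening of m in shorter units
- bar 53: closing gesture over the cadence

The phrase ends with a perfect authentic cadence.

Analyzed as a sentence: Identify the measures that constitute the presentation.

The presentation of a sentence is the basic idea (mm. 46–47) plus its repetition (mm. 48–49); the presentation is therefore mm. 46-49.

measures 46–49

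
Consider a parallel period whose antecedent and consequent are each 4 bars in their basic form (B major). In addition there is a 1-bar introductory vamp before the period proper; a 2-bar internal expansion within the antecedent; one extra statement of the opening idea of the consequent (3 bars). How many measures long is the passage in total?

14 measures

Basic parallel period: 4 + 4 = 8 bars.
8 (basic form) + 1 (introduction) + 2 (internal expansion) + 3 (extra statement) = 14.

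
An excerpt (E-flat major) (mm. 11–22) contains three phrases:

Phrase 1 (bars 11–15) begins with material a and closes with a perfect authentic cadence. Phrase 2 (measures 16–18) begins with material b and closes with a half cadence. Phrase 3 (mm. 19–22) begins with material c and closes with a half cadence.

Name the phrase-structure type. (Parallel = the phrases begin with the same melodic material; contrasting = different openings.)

phrase group

The final phrase closes with a half cadence, which is not stronger than the preceding half cadence; the 3 phrases lack an overall antecedent–consequent design and so form a phrase group.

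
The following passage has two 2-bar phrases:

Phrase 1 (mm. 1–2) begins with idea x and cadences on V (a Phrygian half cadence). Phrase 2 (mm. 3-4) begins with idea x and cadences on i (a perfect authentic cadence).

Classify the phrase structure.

parallel period

Phrase 1 ends with a Phrygian half cadence (weaker) and phrase 2 with a perfect authentic cadence (stronger): antecedent + consequent = a period.
The two phrases open with the same material (x / x), so the period is parallel.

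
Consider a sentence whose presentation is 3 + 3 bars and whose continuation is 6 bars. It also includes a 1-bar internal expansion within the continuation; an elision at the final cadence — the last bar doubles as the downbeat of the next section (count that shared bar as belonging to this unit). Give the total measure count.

Basic sentence: 3 + 3 + 6 = 12 bars.
12 (basic form) + 1 (internal expansion) = 13.
The elision shares a bar with the next section but does not change this unit's count.

13 measures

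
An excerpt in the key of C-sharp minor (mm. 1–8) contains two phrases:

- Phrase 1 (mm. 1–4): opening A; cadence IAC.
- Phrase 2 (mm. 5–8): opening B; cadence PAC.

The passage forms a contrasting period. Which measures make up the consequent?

The antecedent is the phrase ending with the weaker cadence (imperfect authentic cadence, phrase 1) and the consequent the one ending more conclusively (perfect authentic cadence, phrase 2); the consequent is mm. 5–8.

measures 5–8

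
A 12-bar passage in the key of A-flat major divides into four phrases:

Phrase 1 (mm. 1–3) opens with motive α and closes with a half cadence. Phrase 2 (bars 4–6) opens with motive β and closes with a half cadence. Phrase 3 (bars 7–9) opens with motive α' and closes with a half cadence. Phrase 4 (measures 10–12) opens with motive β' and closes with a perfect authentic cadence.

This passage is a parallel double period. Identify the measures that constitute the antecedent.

In a double period the four phrases pair into a large antecedent (phrases 1–2, ending half cadence) and a large consequent (phrases 3–4, ending perfect authentic cadence). The antecedent spans mm. 1-6.

measures 1–6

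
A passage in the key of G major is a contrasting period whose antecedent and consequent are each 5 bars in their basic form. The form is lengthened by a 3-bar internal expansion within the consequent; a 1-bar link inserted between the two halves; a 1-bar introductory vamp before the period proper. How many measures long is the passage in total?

Basic contrasting period: 5 + 5 = 10 bars.
10 (basic form) + 3 (internal expansion) + 1 (link) + 1 (introduction) = 15.

15 measures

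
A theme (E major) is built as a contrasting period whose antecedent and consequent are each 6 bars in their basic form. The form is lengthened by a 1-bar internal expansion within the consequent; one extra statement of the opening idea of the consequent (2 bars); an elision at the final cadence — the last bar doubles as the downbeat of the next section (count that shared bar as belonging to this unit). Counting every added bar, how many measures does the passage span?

15 measures

Basic contrasting period: 6 + 6 = 12 bars.
12 (basic form) + 1 (internal expansion) + 2 (extra statement) = 15.
The elision shares a bar with the next section but does not change this unit's count.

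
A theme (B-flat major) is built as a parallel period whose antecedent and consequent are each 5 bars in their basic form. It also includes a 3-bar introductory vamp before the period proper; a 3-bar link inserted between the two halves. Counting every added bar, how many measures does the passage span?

Basic parallel period: 5 + 5 = 10 bars.
10 (basic form) + 3 (introduction) + 3 (link) = 16.

16 measures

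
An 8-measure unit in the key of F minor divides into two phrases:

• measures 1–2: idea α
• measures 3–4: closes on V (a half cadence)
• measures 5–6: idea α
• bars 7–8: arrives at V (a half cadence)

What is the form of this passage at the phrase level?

Both phrases have the same opening (α) and the same cadence (half cadence): the second is a restatement, not a consequent, so this is a repeated phrase rather than a period.

repeated phrase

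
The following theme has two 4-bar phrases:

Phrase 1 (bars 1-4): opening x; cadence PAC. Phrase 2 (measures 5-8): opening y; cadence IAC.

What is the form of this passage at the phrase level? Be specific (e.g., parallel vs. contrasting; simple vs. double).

The second phrase closes with an imperfect authentic cadence, which is not stronger than the first phrase's perfect authentic cadence; without a weak→strong cadential pair there is no antecedent–consequent relationship, so this is a phrase group rather than a period.

phrase group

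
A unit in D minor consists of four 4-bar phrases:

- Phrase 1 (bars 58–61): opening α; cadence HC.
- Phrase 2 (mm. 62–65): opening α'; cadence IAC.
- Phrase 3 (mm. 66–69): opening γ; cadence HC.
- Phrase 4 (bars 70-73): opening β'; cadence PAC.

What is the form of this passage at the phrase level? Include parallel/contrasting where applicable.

Four phrases in two halves: the first half (mm. 58-65) ends with an imperfect authentic cadence, the second (mm. 66–73) with a perfect authentic cadence — a large antecedent–consequent pair, i.e. a double period.
Phrase 3 begins with different material from phrase 1, making it contrasting.

contrasting double period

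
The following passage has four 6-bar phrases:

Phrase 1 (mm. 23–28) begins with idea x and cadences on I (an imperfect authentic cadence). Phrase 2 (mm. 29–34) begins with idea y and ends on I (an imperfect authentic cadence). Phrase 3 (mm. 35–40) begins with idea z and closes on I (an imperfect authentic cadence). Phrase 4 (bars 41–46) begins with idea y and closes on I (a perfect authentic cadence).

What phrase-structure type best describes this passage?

contrasting double period

Four phrases in two halves: the first half (mm. 23–34) ends with an imperfect authentic cadence, the second (mm. 35–46) with a perfect authentic cadence — a large antecedent–consequent pair, i.e. a double period.
Phrase 3 begins with different material from phrase 1, making it contrasting.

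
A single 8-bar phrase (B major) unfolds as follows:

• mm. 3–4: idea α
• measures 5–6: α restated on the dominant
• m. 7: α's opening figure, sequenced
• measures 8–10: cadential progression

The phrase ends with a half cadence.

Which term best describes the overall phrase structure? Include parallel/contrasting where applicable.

Basic idea (mm. 3–4) + its repetition (bars 5–6) form the presentation; fragmentation and cadence (bars 7–10) form the continuation — the 8-bar whole is a sentence.

sentence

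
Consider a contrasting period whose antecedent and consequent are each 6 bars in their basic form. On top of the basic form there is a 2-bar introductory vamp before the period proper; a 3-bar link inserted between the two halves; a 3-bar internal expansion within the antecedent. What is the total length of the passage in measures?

20 measures

Basic contrasting period: 6 + 6 = 12 bars.
12 (basic form) + 2 (introduction) + 3 (link) + 3 (internal expansion) = 20.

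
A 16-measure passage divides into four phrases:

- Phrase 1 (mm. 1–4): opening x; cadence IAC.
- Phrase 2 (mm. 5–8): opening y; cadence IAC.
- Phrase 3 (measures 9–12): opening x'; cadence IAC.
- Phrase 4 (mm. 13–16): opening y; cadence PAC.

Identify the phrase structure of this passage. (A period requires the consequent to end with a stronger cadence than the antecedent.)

Four phrases in two halves: the first half (mm. 1–8) ends with an imperfect authentic cadence, the second (measures 9-16) with a perfect authentic cadence — a large antecedent–consequent pair, i.e. a double period.
Phrase 3 begins with the same material as phrase 1, making it parallel.

parallel double period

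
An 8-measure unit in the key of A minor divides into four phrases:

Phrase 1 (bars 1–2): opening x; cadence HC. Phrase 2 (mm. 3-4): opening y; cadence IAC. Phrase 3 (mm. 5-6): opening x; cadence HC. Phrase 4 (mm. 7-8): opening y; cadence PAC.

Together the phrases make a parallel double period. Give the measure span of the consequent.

In a double period the first pair of phrases (ending imperfect authentic cadence) is the large antecedent and the second pair (ending perfect authentic cadence) is the large consequent; the consequent is measures 5–8.

measures 5–8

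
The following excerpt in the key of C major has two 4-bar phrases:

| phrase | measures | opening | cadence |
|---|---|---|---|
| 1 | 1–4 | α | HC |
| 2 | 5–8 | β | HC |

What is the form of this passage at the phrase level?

phrase group

The second phrase closes with a half cadence, which is not stronger than the first phrase's half cadence; without a weak→strong cadential pair there is no antecedent–consequent relationship, so this is a phrase group rather than a period.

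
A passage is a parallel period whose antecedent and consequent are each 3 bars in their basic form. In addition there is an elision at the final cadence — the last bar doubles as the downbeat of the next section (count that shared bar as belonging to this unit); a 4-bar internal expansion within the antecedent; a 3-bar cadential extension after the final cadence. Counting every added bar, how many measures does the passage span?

Basic parallel period: 3 + 3 = 6 bars.
6 (basic form) + 4 (internal expansion) + 3 (cadential extension) = 13.
The elision shares a bar with the next section but does not change this unit's count.

13 measures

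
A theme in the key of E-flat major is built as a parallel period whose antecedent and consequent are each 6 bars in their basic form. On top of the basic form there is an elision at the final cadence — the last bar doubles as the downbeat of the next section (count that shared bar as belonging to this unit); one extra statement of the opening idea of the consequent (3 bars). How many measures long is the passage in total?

15 measures

Basic parallel period: 6 + 6 = 12 bars.
12 (basic form) + 3 (extra statement) = 15.
The elision shares a bar with the next section but does not change this unit's count.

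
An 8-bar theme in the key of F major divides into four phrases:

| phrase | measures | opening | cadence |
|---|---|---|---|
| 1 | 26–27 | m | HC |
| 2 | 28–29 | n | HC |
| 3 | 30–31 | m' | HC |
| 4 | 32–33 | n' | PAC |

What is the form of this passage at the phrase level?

Four phrases in two halves: the first half (mm. 26–29) ends with a half cadence, the second (bars 30-33) with a perfect authentic cadence — a large antecedent–consequent pair, i.e. a double period.
Phrase 3 begins with the same material as phrase 1, making it parallel.

parallel double period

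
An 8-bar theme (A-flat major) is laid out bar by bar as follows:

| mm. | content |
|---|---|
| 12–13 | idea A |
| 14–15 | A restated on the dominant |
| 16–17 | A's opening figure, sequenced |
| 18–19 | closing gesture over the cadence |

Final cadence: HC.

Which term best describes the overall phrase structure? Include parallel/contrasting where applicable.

sentence

Basic idea (measures 12–13) + its repetition (mm. 14-15) form the presentation; fragmentation and cadence (bars 16–19) form the continuation — the 8-bar whole is a sentence.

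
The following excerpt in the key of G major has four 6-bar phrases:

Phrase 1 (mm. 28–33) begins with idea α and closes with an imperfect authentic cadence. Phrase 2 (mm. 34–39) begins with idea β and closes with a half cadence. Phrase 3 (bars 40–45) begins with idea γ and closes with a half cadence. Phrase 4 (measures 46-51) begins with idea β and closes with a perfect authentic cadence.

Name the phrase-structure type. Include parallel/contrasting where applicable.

contrasting double period

Four phrases in two halves: the first half (mm. 28-39) ends with a half cadence, the second (measures 40-51) with a perfect authentic cadence — a large antecedent–consequent pair, i.e. a double period.
Phrase 3 begins with different material from phrase 1, making it contrasting.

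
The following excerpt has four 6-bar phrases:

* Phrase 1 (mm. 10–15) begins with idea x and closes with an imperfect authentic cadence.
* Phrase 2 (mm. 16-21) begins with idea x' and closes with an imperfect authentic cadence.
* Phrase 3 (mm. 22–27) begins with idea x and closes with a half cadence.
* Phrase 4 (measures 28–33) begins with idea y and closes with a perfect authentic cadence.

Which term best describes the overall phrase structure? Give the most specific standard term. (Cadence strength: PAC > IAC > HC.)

Four phrases in two halves: the first half (mm. 10–21) ends with an imperfect authentic cadence, the second (mm. 22–33) with a perfect authentic cadence — a large antecedent–consequent pair, i.e. a double period.
Phrase 3 begins with the same material as phrase 1, making it parallel.

parallel double period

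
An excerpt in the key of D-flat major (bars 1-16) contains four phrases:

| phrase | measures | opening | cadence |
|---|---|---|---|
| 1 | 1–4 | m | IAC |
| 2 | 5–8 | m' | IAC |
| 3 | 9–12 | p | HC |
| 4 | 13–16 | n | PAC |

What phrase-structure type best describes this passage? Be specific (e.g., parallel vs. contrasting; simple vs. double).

contrasting double period

Four phrases in two halves: the first half (mm. 1–8) ends with an imperfect authentic cadence, the second (bars 9-16) with a perfect authentic cadence — a large antecedent–consequent pair, i.e. a double period.
Phrase 3 begins with different material from phrase 1, making it contrasting.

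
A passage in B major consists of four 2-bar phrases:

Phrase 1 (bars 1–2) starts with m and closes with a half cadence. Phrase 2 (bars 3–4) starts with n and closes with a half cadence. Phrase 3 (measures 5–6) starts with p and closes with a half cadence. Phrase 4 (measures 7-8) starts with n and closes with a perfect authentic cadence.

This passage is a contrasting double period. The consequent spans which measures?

measures 5–8

In a double period the four phrases pair into a large antecedent (phrases 1–2, ending half cadence) and a large consequent (phrases 3–4, ending perfect authentic cadence). The consequent spans bars 5-8.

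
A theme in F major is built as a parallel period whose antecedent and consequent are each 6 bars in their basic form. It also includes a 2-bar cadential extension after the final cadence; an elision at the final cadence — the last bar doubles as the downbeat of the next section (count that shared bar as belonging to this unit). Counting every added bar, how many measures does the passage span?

14 measures

Basic parallel period: 6 + 6 = 12 bars.
12 (basic form) + 2 (cadential extension) = 14.
The elision shares a bar with the next section but does not change this unit's count.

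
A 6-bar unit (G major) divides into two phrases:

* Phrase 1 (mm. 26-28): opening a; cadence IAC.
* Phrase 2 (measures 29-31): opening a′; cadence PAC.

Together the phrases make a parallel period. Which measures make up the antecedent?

measures 26–28

The phrase ending with the weaker cadence (imperfect authentic cadence) is the antecedent; the one ending more conclusively (perfect authentic cadence) is the consequent. The antecedent is measures 26–28.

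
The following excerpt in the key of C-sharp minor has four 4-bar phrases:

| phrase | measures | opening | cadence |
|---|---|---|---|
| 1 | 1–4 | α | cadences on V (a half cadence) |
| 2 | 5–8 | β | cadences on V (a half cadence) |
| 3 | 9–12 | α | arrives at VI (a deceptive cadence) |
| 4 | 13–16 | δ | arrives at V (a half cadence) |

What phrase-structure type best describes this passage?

Phrase 4 ends with a half cadence, no stronger than phrase 2's half cadence, so the four phrases do not form a double period; nor do phrases 3–4 duplicate 1–2, so it is not a repeated period. With no phrase reaching a conclusive cadence, the passage is a phrase group.

phrase group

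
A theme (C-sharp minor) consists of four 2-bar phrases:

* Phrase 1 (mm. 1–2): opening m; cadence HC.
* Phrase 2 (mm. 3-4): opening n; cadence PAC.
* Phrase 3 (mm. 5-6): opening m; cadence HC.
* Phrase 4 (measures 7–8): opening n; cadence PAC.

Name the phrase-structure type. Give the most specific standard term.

repeated period

The cadence pattern HC–PAC–HC–PAC is weak–strong twice, and phrases 3–4 restate phrases 1–2: a period heard twice, not a double period (which would end weakly at phrase 2).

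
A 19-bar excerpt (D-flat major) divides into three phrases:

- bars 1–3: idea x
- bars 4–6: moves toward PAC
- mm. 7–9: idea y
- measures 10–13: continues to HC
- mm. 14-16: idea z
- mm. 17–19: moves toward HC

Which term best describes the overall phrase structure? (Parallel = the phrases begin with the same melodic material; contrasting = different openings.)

phrase group

The final phrase closes with a half cadence, which is not stronger than the preceding half cadence; the 3 phrases lack an overall antecedent–consequent design and so form a phrase group.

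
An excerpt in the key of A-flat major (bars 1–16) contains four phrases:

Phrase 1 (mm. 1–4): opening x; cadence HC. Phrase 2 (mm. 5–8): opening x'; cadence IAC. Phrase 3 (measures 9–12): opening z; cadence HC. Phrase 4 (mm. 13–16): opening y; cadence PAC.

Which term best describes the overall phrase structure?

Four phrases in two halves: the first half (bars 1–8) ends with an imperfect authentic cadence, the second (mm. 9–16) with a perfect authentic cadence — a large antecedent–consequent pair, i.e. a double period.
Phrase 3 begins with different material from phrase 1, making it contrasting.

contrasting double period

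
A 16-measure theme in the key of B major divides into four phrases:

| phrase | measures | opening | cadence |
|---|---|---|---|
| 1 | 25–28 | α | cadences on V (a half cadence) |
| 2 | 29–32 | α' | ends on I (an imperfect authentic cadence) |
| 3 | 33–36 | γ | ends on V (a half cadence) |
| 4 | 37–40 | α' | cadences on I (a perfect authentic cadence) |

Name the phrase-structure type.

Four phrases in two halves: the first half (measures 25-32) ends with an imperfect authentic cadence, the second (measures 33-40) with a perfect authentic cadence — a large antecedent–consequent pair, i.e. a double period.
Phrase 3 begins with different material from phrase 1, making it contrasting.

contrasting double period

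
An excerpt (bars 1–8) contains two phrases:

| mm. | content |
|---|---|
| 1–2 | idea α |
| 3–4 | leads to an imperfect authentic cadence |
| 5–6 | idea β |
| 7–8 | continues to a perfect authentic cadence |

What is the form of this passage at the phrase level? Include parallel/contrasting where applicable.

Phrase 1 ends with an imperfect authentic cadence (weaker) and phrase 2 with a perfect authentic cadence (stronger): antecedent + consequent = a period.
The two phrases open with different material (α / β), so the period is contrasting.

contrasting period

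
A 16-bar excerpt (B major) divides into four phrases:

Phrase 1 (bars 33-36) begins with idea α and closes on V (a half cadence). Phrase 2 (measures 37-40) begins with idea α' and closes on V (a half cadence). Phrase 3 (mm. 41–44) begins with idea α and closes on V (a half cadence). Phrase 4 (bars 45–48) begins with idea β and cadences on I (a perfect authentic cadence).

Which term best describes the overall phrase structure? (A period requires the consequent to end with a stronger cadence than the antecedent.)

Four phrases in two halves: the first half (mm. 33–40) ends with a half cadence, the second (bars 41-48) with a perfect authentic cadence — a large antecedent–consequent pair, i.e. a double period.
Phrase 3 begins with the same material as phrase 1, making it parallel.

parallel double period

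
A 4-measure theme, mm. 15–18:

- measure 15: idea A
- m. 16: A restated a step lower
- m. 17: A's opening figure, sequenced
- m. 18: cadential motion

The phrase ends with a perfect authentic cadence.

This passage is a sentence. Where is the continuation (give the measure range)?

After the presentation (mm. 15–16), the continuation covers the fragmentation through the cadence: measures 17–18.

measures 17–18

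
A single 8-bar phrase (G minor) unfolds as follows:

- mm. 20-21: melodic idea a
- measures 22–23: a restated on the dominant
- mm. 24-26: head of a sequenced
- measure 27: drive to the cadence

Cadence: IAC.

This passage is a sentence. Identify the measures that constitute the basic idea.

measures 20–21

The presentation of a sentence is the basic idea (bars 20–21) plus its repetition (mm. 22–23); the basic idea is therefore mm. 20–21.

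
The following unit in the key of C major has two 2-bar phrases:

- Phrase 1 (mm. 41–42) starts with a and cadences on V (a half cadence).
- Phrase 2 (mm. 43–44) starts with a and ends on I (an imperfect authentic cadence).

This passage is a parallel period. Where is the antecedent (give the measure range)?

The antecedent is the phrase ending with the weaker cadence (half cadence, phrase 1) and the consequent the one ending more conclusively (imperfect authentic cadence, phrase 2); the antecedent is mm. 41–42.

measures 41–42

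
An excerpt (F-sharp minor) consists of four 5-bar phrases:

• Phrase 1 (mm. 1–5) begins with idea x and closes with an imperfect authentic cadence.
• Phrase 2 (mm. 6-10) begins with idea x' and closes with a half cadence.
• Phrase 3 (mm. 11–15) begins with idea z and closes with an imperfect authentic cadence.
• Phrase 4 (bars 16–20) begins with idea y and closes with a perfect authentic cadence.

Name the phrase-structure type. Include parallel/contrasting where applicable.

contrasting double period

Four phrases in two halves: the first half (bars 1–10) ends with a half cadence, the second (mm. 11–20) with a perfect authentic cadence — a large antecedent–consequent pair, i.e. a double period.
Phrase 3 begins with different material from phrase 1, making it contrasting.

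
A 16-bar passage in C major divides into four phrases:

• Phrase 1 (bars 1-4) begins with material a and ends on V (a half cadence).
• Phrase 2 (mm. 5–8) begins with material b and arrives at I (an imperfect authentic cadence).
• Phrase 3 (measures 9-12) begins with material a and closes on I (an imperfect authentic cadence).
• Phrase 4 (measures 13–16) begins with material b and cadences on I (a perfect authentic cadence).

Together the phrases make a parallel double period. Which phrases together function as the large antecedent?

phrases 1 and 2

In a double period the first pair of phrases (ending imperfect authentic cadence) is the large antecedent and the second pair (ending perfect authentic cadence) is the large consequent; the antecedent is phrases 1 and 2.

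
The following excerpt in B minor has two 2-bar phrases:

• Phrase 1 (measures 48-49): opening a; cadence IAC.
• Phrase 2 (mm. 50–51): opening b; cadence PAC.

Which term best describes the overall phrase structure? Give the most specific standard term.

contrasting period

Phrase 1 ends with an imperfect authentic cadence (weaker) and phrase 2 with a perfect authentic cadence (stronger): antecedent + consequent = a period.
The two phrases open with different material (a / b), so the period is contrasting.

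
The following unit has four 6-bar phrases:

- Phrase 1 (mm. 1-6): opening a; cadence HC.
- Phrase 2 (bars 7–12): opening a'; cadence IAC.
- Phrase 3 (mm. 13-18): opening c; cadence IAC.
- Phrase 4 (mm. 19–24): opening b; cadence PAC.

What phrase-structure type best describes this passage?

contrasting double period

Four phrases in two halves: the first half (mm. 1–12) ends with an imperfect authentic cadence, the second (mm. 13-24) with a perfect authentic cadence — a large antecedent–consequent pair, i.e. a double period.
Phrase 3 begins with different material from phrase 1, making it contrasting.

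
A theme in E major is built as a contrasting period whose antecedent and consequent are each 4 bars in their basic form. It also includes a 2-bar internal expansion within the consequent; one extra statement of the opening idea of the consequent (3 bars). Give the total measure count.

13 measures

Basic contrasting period: 4 + 4 = 8 bars.
8 (basic form) + 2 (internal expansion) + 3 (extra statement) = 13.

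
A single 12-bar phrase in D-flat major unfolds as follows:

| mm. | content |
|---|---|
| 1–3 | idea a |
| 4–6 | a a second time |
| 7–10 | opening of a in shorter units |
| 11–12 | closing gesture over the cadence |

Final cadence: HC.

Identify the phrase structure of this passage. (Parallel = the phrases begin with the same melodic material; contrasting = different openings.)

Basic idea (bars 1–3) + its repetition (bars 4-6) form the presentation; fragmentation and cadence (mm. 7–12) form the continuation — the 12-bar whole is a sentence.

sentence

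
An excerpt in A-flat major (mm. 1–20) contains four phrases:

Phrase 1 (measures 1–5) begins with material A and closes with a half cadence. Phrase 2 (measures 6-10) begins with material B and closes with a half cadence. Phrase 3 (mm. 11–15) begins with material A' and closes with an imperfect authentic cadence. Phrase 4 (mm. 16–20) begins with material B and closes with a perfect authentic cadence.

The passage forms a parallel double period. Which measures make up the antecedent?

measures 1–10

In a double period the first pair of phrases (ending half cadence) is the large antecedent and the second pair (ending perfect authentic cadence) is the large consequent; the antecedent is measures 1–10.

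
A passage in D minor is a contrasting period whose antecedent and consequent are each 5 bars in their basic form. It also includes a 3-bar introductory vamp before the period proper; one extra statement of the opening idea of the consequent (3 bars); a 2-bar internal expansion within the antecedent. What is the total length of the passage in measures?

18 measures

Basic contrasting period: 5 + 5 = 10 bars.
10 (basic form) + 3 (introduction) + 3 (extra statement) + 2 (internal expansion) = 18.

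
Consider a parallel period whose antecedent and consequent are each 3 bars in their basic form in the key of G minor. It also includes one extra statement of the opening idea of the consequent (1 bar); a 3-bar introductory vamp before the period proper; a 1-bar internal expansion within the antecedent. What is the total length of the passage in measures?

11 measures

Basic parallel period: 3 + 3 = 6 bars.
6 (basic form) + 1 (extra statement) + 3 (introduction) + 1 (internal expansion) = 11.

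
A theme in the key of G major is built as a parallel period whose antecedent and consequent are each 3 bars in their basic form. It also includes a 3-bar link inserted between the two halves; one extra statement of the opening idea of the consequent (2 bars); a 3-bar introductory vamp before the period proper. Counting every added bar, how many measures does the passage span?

14 measures

Basic parallel period: 3 + 3 = 6 bars.
6 (basic form) + 3 (link) + 2 (extra statement) + 3 (introduction) = 14.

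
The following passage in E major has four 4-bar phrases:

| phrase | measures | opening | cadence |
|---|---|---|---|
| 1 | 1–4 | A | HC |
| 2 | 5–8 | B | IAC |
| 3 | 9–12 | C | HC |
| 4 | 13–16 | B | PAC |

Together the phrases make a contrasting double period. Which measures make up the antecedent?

In a double period the first pair of phrases (ending imperfect authentic cadence) is the large antecedent and the second pair (ending perfect authentic cadence) is the large consequent; the antecedent is measures 1–8.

measures 1–8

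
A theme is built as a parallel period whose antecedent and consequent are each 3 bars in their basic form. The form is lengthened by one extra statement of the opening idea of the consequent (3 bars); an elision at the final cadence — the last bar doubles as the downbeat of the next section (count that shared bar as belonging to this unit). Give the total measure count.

9 measures

Basic parallel period: 3 + 3 = 6 bars.
6 (basic form) + 3 (extra statement) = 9.
The elision shares a bar with the next section but does not change this unit's count.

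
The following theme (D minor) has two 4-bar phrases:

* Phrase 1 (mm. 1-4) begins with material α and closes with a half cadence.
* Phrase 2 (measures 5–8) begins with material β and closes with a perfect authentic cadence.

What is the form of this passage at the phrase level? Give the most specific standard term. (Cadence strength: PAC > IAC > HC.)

contrasting period

Phrase 1 ends with a half cadence (weaker) and phrase 2 with a perfect authentic cadence (stronger): antecedent + consequent = a period.
The two phrases open with different material (α / β), so the period is contrasting.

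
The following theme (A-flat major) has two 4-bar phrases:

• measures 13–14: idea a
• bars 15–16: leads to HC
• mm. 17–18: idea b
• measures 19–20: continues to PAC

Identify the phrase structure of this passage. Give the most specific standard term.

Phrase 1 ends with a half cadence (weaker) and phrase 2 with a perfect authentic cadence (stronger): antecedent + consequent = a period.
The two phrases open with different material (a / b), so the period is contrasting.

contrasting period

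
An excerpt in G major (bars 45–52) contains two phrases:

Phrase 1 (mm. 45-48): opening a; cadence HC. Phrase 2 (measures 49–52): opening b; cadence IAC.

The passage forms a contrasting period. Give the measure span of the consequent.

The phrase ending with the weaker cadence (half cadence) is the antecedent; the one ending more conclusively (imperfect authentic cadence) is the consequent. The consequent is measures 49–52.

measures 49–52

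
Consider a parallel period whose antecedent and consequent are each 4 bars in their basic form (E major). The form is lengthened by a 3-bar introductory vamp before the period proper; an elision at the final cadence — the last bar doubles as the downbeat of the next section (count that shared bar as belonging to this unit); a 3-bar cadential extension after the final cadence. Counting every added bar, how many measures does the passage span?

14 measures

Basic parallel period: 4 + 4 = 8 bars.
8 (basic form) + 3 (introduction) + 3 (cadential extension) = 14.
The elision shares a bar with the next section but does not change this unit's count.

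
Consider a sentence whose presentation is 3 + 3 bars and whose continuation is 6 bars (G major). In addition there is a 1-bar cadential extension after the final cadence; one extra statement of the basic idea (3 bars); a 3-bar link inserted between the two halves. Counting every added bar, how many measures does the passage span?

Basic sentence: 3 + 3 + 6 = 12 bars.
12 (basic form) + 1 (cadential extension) + 3 (extra statement) + 3 (link) = 19.

19 measures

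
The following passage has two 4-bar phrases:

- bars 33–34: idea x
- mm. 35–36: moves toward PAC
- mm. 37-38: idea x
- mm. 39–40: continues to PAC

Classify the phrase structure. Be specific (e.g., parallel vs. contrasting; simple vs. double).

repeated phrase

Both phrases have the same opening (x) and the same cadence (perfect authentic cadence): the second is a restatement, not a consequent, so this is a repeated phrase rather than a period.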